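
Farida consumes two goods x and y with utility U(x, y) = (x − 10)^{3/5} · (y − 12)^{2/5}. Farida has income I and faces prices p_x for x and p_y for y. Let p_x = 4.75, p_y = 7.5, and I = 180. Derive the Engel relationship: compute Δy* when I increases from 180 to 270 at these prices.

Δy* = 4.8

MRS = (3/2)·(y−12)/(x−10). Tangency with p_x/p_y gives y−12 = (2/3)·(p_x/p_y)·(x−10).
Substituting into the budget: x* = 10 + 0.6·(I − 10·p_x − 12·p_y)/p_x, and y* = 12 + 0.4·(…)/p_y.
Discretionary income = 180 − 10·4.75 − 12·7.5 = 42.5; y* = 12 + 0.4·42.5/7.5 = 14.2667.
At I' = 270: y* = 19.0667. Change: 19.0667 − 14.2667 = 4.8.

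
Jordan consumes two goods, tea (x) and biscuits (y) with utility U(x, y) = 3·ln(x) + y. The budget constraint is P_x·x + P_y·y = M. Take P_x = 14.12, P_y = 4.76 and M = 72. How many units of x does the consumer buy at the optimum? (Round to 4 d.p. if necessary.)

Set MRS = P_x/P_y: (3/x)/1 = P_x/P_y.
So x*(P_x,P_y) = 3·P_y/P_x, independent of income; and y* = (M − 3·P_y)/P_y.
At the given prices: x* = 3·4.76/14.12 = 1.0113.

x* = 1.0113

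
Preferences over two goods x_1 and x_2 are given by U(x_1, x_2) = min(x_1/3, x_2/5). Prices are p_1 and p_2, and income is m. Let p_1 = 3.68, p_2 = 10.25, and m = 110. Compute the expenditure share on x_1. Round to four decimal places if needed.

Leontief preferences: the optimum is at the kink where x_1/3 = x_2/5, i.e. x_2 = (5/3)·x_1.
Budget: p_1·x_1 + p_2·(5/3)·x_1 = m, so (3·p_1 + 5·p_2)·x_1 = 3·m.
Demand: x_1*(p_1,p_2,m) = 3·m/(3·p_1 + 5·p_2), x_2* = 5·m/(3·p_1 + 5·p_2).
Here 3·3.68 + 5·10.25 = 62.29, giving x_1* = 5.2978 and x_2* = 8.8297.
Expenditure on x_1: 3.68·5.2978 = 19.4959; share = 0.1772.

share on x_1 = 0.1772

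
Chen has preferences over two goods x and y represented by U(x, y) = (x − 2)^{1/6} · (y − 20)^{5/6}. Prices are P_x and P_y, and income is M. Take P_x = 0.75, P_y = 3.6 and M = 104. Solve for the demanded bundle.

x* = 8.7778, y* = 27.0602

Let x' = x−2, y' = y−20. MRS = (1/5)·y'/x' = P_x/P_y.
Substituting into the budget: x* = 2 + 1/6·(M − 2·P_x − 20·P_y)/P_x, and y* = 20 + 5/6·(…)/P_y.
Discretionary income = 104 − 2·0.75 − 20·3.6 = 30.5; x* = 2 + 1/6·30.5/0.75 = 8.7778; y* = 20 + 5/6·30.5/3.6 = 27.0602.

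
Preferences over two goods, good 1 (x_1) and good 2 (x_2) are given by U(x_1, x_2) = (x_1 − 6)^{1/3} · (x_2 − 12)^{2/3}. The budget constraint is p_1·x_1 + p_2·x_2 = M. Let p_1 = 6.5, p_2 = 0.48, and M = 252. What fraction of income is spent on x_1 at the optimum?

share on x_1 = 0.4289

Let x_1' = x_1−6, x_2' = x_2−12. MRS = (1/2)·x_2'/x_1' = p_1/p_2.
After buying the subsistence bundle (6, 12), a share 1/3 of the remaining income goes to x_1: x_1* = 6 + 1/3·(M − 6p_1 − 12p_2)/p_1.
Discretionary income = 252 − 6·6.5 − 12·0.48 = 207.24; x_1* = 6 + 1/3·207.24/6.5 = 16.6277; x_2* = 12 + 2/3·207.24/0.48 = 299.8333.
Expenditure on x_1: 6.5·16.6277 = 108.08; share = 0.4289.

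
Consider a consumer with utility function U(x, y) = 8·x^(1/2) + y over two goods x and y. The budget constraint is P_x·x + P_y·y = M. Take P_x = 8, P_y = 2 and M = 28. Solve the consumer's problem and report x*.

Plugging in: x* = (4·2/8)² = 1.

x* = 1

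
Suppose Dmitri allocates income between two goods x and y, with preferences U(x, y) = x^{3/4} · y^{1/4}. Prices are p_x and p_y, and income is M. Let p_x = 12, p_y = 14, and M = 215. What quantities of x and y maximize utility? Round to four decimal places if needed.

Tangency: MRS = 3·y/x = p_x/p_y.
Rearranging, p_y·y = (1/3)·p_x·x. Substituting into the budget gives p_x·x·(1 + (1/3)) = M.
Demand: x*(p_x,p_y,M) = 0.75·M/p_x and y* = 0.25·M/p_y.
At p_x=12, p_y=14, M=215: x* = 0.75·215/12 = 13.4375, y* = 3.8393.

x* = 13.4375, y* = 3.8393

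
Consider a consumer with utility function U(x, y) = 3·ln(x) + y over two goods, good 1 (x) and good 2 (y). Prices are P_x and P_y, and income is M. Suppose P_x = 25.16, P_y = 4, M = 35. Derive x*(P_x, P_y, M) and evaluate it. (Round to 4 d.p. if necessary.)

MU_x = 3/x, MU_y = 1. Tangency: 3/x = P_x/P_y.
So x*(P_x,P_y) = 3·P_y/P_x, independent of income; and y* = (M − 3·P_y)/P_y.
At the given prices: x* = 3·4/25.16 = 0.4769.

x* = 0.4769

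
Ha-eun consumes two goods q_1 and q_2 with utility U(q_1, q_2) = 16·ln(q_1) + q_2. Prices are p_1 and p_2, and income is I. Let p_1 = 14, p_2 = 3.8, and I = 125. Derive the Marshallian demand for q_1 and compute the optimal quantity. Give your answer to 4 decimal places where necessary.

q_1* = 4.3429

So q_1*(p_1,p_2) = 16·p_2/p_1, independent of income; and q_2* = (I − 16·p_2)/p_2.
At the given prices: q_1* = 16·3.8/14 = 4.3429.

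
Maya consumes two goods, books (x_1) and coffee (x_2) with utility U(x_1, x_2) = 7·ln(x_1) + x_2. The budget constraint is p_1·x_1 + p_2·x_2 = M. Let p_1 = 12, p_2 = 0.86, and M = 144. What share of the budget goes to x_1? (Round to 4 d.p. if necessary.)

share on x_1 = 0.0418

Set MRS = p_1/p_2: (7/x_1)/1 = p_1/p_2.
So x_1*(p_1,p_2) = 7·p_2/p_1, independent of income; and x_2* = (M − 7·p_2)/p_2.
At the given prices: x_1* = 7·0.86/12 = 0.5017, and x_2* = 160.4419.
Expenditure on x_1: 12·0.5017 = 6.02; share = 0.0418.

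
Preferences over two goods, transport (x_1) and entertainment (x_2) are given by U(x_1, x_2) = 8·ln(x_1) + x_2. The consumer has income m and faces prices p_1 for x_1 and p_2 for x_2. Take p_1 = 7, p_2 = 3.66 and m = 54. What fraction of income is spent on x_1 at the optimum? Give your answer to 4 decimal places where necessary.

share on x_1 = 0.5422

At the given prices: x_1* = 8·3.66/7 = 4.1829, and x_2* = 6.7541.
Expenditure on x_1: 7·4.1829 = 29.28; share = 0.5422.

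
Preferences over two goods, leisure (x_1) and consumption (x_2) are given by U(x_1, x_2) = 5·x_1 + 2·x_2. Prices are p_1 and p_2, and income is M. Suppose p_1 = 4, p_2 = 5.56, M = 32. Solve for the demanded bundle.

x_1* = 8, x_2* = 0

Linear utility — the consumer picks whichever good has higher MU/price: 5/4 = 1.25 vs 2/5.56 = 0.3597.
x_1 gives more utility per dollar, so spend all income on x_1: x_1* = M/p_1, x_2* = 0.
Numerically: x_1* = 8, x_2* = 0.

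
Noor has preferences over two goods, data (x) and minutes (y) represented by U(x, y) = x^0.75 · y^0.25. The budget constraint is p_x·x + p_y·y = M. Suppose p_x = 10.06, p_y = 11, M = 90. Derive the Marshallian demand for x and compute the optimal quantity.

x* = 6.7097

Tangency: MRS = 3·y/x = p_x/p_y.
Rearranging, p_y·y = (1/3)·p_x·x. Substituting into the budget gives p_x·x·(1 + (1/3)) = M.
Demand: x*(p_x,p_y,M) = 0.75·M/p_x and y* = 0.25·M/p_y.
At p_x=10.06, p_y=11, M=90: x* = 0.75·90/10.06 = 6.7097.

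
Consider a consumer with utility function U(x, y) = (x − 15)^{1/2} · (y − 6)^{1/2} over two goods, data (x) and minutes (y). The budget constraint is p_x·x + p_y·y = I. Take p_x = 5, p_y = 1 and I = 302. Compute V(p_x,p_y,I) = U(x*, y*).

MRS = (y−6)/(x−15). Tangency with p_x/p_y gives y−6 = (p_x/p_y)·(x−15).
Substituting into the budget: x* = 15 + 0.5·(I − 15·p_x − 6·p_y)/p_x, and y* = 6 + 0.5·(…)/p_y.
Discretionary income = 302 − 15·5 − 6·1 = 221; x* = 15 + 0.5·221/5 = 37.1; y* = 6 + 0.5·221/1 = 116.5.
Utility at the optimum: U(37.1, 116.5) = 49.4171.

V = 49.4171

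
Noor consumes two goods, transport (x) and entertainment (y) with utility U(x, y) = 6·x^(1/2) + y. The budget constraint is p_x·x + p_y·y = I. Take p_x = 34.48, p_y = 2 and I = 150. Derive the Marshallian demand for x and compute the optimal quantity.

MU_x = 3/√x, MU_y = 1. Tangency: 3/√x = p_x/p_y.
Thus x* = (3·p_y/p_x)² — independent of I — with the rest of income spent on y.
Plugging in: x* = (3·2/34.48)² = 0.0303.

x* = 0.0303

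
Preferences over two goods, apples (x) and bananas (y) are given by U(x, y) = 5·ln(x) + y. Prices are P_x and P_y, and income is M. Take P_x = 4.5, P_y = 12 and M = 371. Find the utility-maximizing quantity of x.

x* = 13.3333

MU_x = 5/x, MU_y = 1. Tangency: 5/x = P_x/P_y.
So x*(P_x,P_y) = 5·P_y/P_x, independent of income; and y* = (M − 5·P_y)/P_y.
At the given prices: x* = 5·12/4.5 = 13.3333.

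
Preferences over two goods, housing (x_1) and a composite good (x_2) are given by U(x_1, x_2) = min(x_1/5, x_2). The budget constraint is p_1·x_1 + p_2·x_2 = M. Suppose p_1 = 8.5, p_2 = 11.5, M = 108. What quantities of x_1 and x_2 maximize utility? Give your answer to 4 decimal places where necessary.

x_1* = 10, x_2* = 2

Leontief preferences: the optimum is at the kink where x_1/5 = x_2/1, i.e. x_2 = (1/5)·x_1.
Budget: p_1·x_1 + p_2·(1/5)·x_1 = M, so (5·p_1 + p_2)·x_1 = 5·M.
Demand: x_1*(p_1,p_2,M) = 5·M/(5·p_1 + p_2), x_2* = M/(5·p_1 + p_2).
Here 5·8.5 + 11.5 = 54, giving x_1* = 10 and x_2* = 2.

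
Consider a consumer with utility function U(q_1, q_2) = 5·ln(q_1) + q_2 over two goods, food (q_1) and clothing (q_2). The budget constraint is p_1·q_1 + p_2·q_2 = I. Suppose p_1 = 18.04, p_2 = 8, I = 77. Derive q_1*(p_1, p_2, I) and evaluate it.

MU_q_1 = 5/q_1, MU_q_2 = 1. Tangency: 5/q_1 = p_1/p_2.
So q_1*(p_1,p_2) = 5·p_2/p_1, independent of income; and q_2* = (I − 5·p_2)/p_2.
At the given prices: q_1* = 5·8/18.04 = 2.2173.

q_1* = 2.2173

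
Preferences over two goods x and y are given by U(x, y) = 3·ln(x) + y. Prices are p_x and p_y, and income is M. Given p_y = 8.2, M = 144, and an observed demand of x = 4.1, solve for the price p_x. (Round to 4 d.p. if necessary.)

Set MRS = p_x/p_y: (3/x)/1 = p_x/p_y.
So x*(p_x,p_y) = 3·p_y/p_x, independent of income; and y* = (M − 3·p_y)/p_y.
Set x* = 4.1 in the demand function and solve for p_x: p_x = 6.

p_x = 6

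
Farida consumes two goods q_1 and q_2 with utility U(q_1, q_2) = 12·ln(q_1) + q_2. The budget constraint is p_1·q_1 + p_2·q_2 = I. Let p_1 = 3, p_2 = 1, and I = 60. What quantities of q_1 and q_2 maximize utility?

MU_q_1 = 12/q_1, MU_q_2 = 1. Tangency: 12/q_1 = p_1/p_2.
So q_1*(p_1,p_2) = 12·p_2/p_1, independent of income; and q_2* = (I − 12·p_2)/p_2.
At the given prices: q_1* = 12·1/3 = 4, and q_2* = 48.

q_1* = 4, q_2* = 48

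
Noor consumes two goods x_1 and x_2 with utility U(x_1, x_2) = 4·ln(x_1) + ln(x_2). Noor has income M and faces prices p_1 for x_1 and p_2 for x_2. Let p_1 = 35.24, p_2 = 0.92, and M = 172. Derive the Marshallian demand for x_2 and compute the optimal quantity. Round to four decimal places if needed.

x_2* = 37.3913

MU_x_1/MU_x_2 = (4·x_2)/(x_1); tangency sets this equal to p_1/p_2.
Rearranging, p_2·x_2 = (1/4)·p_1·x_1. Substituting into the budget gives p_1·x_1·(1 + (1/4)) = M.
Demand: x_1*(p_1,p_2,M) = 0.8·M/p_1 and x_2* = 0.2·M/p_2.
At p_1=35.24, p_2=0.92, M=172: x_2* = 0.2·172/0.92 = 37.3913.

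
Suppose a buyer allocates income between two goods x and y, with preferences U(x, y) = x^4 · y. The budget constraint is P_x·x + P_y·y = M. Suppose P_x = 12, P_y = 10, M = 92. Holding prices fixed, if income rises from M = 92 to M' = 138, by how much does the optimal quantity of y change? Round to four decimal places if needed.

Δy* = 0.92

Tangency: MRS = 4·y/x = P_x/P_y.
So 4·P_y·y = P_x·x; combined with the budget, a share 0.8 of income goes to x.
Demand: x*(P_x,P_y,M) = 0.8·M/P_x and y* = 0.2·M/P_y.
At P_x=12, P_y=10, M=92: y* = 0.2·92/10 = 1.84.
At M' = 138: y* = 2.76. Change: 2.76 − 1.84 = 0.92.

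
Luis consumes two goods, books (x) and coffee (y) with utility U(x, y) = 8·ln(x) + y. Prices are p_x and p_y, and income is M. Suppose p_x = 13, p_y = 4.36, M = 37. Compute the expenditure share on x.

share on x = 0.9427

MU_x = 8/x, MU_y = 1. Tangency: 8/x = p_x/p_y.
So x*(p_x,p_y) = 8·p_y/p_x, independent of income; and y* = (M − 8·p_y)/p_y.
At the given prices: x* = 8·4.36/13 = 2.6831, and y* = 0.4862.
Expenditure on x: 13·2.6831 = 34.88; share = 0.9427.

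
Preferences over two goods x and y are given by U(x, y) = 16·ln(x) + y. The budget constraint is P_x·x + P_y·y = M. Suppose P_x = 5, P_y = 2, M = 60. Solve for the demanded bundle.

x* = 6.4, y* = 14

Set MRS = P_x/P_y: (16/x)/1 = P_x/P_y.
So x*(P_x,P_y) = 16·P_y/P_x, independent of income; and y* = (M − 16·P_y)/P_y.
At the given prices: x* = 16·2/5 = 6.4, and y* = 14.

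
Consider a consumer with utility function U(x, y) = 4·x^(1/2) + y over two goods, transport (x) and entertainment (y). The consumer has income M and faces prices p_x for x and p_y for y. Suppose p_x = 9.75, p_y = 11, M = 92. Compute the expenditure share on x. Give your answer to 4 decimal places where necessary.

share on x = 0.5396

MU_x = 2/√x, MU_y = 1. Tangency: 2/√x = p_x/p_y.
Solve: √x = 2·p_y/p_x, so x*(p_x,p_y) = (2·p_y/p_x)², and y* = (M − p_x·x*)/p_y.
Plugging in: x* = (2·11/9.75)² = 5.0914, y* = 3.8508.
Expenditure on x: 9.75·5.0914 = 49.641; share = 0.5396.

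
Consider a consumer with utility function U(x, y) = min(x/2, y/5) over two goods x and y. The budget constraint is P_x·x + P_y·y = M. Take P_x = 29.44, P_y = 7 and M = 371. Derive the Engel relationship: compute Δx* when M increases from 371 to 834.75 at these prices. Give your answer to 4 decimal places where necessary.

Here 2·29.44 + 5·7 = 93.88, giving x* = 7.9037.
At M' = 834.75: x* = 17.7833. Change: 17.7833 − 7.9037 = 9.8796.

Δx* = 9.8796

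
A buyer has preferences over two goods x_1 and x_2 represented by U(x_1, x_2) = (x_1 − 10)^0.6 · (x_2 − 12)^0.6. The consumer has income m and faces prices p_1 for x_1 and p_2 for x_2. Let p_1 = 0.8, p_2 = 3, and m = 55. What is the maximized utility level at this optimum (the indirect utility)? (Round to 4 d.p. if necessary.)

This is Cobb-Douglas in (x_1−10, x_2−12): tangency gives 0.6·p_2·(x_2−12) = 0.6·p_1·(x_1−10).
After buying the subsistence bundle (10, 12), a share 0.5 of the remaining income goes to x_1: x_1* = 10 + 0.5·(m − 10p_1 − 12p_2)/p_1.
Discretionary income = 55 − 10·0.8 − 12·3 = 11; x_1* = 10 + 0.5·11/0.8 = 16.875; x_2* = 12 + 0.5·11/3 = 13.8333.
Utility at the optimum: U(16.875, 13.8333) = 4.5741.

V = 4.5741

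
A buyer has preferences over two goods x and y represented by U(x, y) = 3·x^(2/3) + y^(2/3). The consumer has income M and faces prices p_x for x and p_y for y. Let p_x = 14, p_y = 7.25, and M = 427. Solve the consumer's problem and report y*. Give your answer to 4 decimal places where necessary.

MU_x ∝ 3·x^(-1/3), MU_y ∝ y^(-1/3), so MRS = 3·(y/x)^(1/3) = p_x/p_y.
Hence y/x = ((1/3)·p_x/p_y)^(1/(1/3)), i.e. raised to the 3 power.
Substitute y = (y/x)·x into the budget: x* = M/(p_x + p_y·(y/x)).
Numerically y/x = 0.26669, so x* = 427/(14 + 7.25·0.26669) = 26.7989 and y* = 0.26669·26.7989 = 7.147.

y* = 7.147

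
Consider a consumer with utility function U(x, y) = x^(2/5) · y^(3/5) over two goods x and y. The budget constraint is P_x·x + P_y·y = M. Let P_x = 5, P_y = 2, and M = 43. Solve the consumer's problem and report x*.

Tangency: MRS = (2/3)·y/x = P_x/P_y.
So 0.4·P_y·y = 0.6·P_x·x; combined with the budget, a share 0.4 of income goes to x.
Demand: x*(P_x,P_y,M) = 0.4·M/P_x and y* = 0.6·M/P_y.
At P_x=5, P_y=2, M=43: x* = 0.4·43/5 = 3.44.

x* = 3.44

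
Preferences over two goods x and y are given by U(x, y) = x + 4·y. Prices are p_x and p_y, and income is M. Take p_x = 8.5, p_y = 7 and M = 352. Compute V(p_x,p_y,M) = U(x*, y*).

Linear utility — the consumer picks whichever good has higher MU/price: 1/8.5 = 0.1176 vs 4/7 = 0.5714.
y gives more utility per dollar, so spend all income on y: y* = M/p_y, x* = 0.
Numerically: x* = 0, y* = 50.2857.
Utility at the optimum: U(0, 50.2857) = 201.1429.

V = 201.1429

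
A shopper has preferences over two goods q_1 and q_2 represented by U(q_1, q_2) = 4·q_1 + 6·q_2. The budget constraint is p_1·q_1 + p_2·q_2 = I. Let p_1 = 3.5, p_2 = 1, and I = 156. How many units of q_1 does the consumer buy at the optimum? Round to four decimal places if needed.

q_1* = 0

Numerically: q_1* = 0, q_2* = 156.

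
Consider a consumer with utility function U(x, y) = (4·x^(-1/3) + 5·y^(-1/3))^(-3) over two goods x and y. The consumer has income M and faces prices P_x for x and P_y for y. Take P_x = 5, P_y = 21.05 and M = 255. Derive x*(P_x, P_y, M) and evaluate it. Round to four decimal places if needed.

MRS = MU_x/MU_y = (4/5)·(y/x)^(4/3). Set equal to P_x/P_y.
Hence y/x = ((5/4)·P_x/P_y)^(1/(4/3)), i.e. raised to the 0.75 power.
With the ratio pinned down, the budget gives x* = M/(P_x + P_y·(y/x)) and y* = (y/x)·x*.
Numerically y/x = 0.402227, so x* = 255/(5 + 21.05·0.402227) = 18.9354.

x* = 18.9354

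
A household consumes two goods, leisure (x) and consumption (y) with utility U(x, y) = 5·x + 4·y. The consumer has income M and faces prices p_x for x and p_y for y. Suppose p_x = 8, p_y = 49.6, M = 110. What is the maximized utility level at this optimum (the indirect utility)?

V = 68.75

Perfect substitutes: compare marginal utility per dollar. 5/p_x vs 4/p_y → 0.625 vs 0.0806.
x gives more utility per dollar, so spend all income on x: x* = M/p_x, y* = 0.
Numerically: x* = 13.75, y* = 0.
Utility at the optimum: U(13.75, 0) = 68.75.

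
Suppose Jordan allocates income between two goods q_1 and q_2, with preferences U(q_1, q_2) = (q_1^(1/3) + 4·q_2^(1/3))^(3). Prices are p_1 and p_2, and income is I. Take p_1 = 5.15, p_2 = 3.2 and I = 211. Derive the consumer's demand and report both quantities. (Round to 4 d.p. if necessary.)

q_1* = 3.6749, q_2* = 60.0232

MU_q_1 ∝ q_1^(-2/3), MU_q_2 ∝ 4·q_2^(-2/3), so MRS = (1/4)·(q_2/q_1)^(2/3) = p_1/p_2.
Hence q_2/q_1 = (4·p_1/p_2)^(1/(2/3)), i.e. raised to the 1.5 power.
Substitute q_2 = (q_2/q_1)·q_1 into the budget: q_1* = I/(p_1 + p_2·(q_2/q_1)).
Numerically q_2/q_1 = 16.333372, so q_1* = 211/(5.15 + 3.2·16.333372) = 3.6749 and q_2* = 16.333372·3.6749 = 60.0232.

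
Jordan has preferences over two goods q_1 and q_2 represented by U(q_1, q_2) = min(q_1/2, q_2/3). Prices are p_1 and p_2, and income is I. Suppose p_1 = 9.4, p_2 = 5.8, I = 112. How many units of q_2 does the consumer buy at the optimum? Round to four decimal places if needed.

Leontief preferences: the optimum is at the kink where q_1/2 = q_2/3, i.e. q_2 = (3/2)·q_1.
Budget: p_1·q_1 + p_2·(3/2)·q_1 = I, so (2·p_1 + 3·p_2)·q_1 = 2·I.
Demand: q_1*(p_1,p_2,I) = 2·I/(2·p_1 + 3·p_2), q_2* = 3·I/(2·p_1 + 3·p_2).
Here 2·9.4 + 3·5.8 = 36.2, giving q_2* = 9.2818.

q_2* = 9.2818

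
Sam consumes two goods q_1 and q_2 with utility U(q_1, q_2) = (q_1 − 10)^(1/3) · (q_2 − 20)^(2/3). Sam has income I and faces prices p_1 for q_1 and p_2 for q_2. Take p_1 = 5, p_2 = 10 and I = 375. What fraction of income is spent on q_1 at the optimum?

MRS = (1/2)·(q_2−20)/(q_1−10). Tangency with p_1/p_2 gives q_2−20 = 2·(p_1/p_2)·(q_1−10).
Substituting into the budget: q_1* = 10 + 1/3·(I − 10·p_1 − 20·p_2)/p_1, and q_2* = 20 + 2/3·(…)/p_2.
Discretionary income = 375 − 10·5 − 20·10 = 125; q_1* = 10 + 1/3·125/5 = 18.3333; q_2* = 20 + 2/3·125/10 = 28.3333.
Expenditure on q_1: 5·18.3333 = 91.6667; share = 0.2444.

share on q_1 = 0.2444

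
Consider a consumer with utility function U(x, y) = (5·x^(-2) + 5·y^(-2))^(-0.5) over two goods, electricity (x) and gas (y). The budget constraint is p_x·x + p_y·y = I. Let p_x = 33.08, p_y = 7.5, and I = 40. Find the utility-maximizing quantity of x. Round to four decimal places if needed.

MU_x ∝ 5·x^(-3), MU_y ∝ 5·y^(-3), so MRS = (y/x)^(3) = p_x/p_y.
Solve for the ratio: y/x = [p_x/p_y]^(1/3).
With the ratio pinned down, the budget gives x* = I/(p_x + p_y·(y/x)) and y* = (y/x)·x*.
Numerically y/x = 1.639966, so x* = 40/(33.08 + 7.5·1.639966) = 0.8815.

x* = 0.8815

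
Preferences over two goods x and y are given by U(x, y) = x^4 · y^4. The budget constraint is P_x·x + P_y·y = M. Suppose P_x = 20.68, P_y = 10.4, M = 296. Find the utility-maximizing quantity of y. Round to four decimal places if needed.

Tangency: MRS = y/x = P_x/P_y.
So 4·P_y·y = 4·P_x·x; combined with the budget, a share 0.5 of income goes to x.
Demand: x*(P_x,P_y,M) = 0.5·M/P_x and y* = 0.5·M/P_y.
At P_x=20.68, P_y=10.4, M=296: y* = 0.5·296/10.4 = 14.2308.

y* = 14.2308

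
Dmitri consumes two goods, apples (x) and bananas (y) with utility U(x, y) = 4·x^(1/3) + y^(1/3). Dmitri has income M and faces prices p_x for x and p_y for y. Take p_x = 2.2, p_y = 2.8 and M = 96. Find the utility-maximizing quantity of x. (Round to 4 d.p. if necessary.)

x* = 39.2837

MRS = MU_x/MU_y = 4·(y/x)^(2/3). Set equal to p_x/p_y.
Solve for the ratio: y/x = [(1/4)·p_x/p_y]^(1.5).
With the ratio pinned down, the budget gives x* = M/(p_x + p_y·(y/x)) and y* = (y/x)·x*.
Numerically y/x = 0.087058, so x* = 96/(2.2 + 2.8·0.087058) = 39.2837.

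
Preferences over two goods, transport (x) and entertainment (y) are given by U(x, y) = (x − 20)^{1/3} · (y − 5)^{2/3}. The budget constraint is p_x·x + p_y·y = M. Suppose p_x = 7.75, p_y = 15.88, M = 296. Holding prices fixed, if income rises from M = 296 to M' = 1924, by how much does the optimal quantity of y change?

Δy* = 68.3459

Let x' = x−20, y' = y−5. MRS = (1/2)·y'/x' = p_x/p_y.
After buying the subsistence bundle (20, 5), a share 1/3 of the remaining income goes to x: x* = 20 + 1/3·(M − 20p_x − 5p_y)/p_x.
Discretionary income = 296 − 20·7.75 − 5·15.88 = 61.6; y* = 5 + 2/3·61.6/15.88 = 7.5861.
At M' = 1924: y* = 75.932. Change: 75.932 − 7.5861 = 68.3459.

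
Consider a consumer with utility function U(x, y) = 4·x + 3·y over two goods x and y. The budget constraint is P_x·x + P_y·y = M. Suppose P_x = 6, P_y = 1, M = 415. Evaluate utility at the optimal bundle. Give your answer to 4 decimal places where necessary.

V = 1245

y gives more utility per dollar, so spend all income on y: y* = M/P_y, x* = 0.
Numerically: x* = 0, y* = 415.
Utility at the optimum: U(0, 415) = 1245.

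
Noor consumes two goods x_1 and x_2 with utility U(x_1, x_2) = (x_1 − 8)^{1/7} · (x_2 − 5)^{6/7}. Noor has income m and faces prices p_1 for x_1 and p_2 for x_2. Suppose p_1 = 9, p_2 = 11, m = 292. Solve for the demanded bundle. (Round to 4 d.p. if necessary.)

Let x_1' = x_1−8, x_2' = x_2−5. MRS = (1/6)·x_2'/x_1' = p_1/p_2.
After buying the subsistence bundle (8, 5), a share 1/7 of the remaining income goes to x_1: x_1* = 8 + 1/7·(m − 8p_1 − 5p_2)/p_1.
Discretionary income = 292 − 8·9 − 5·11 = 165; x_1* = 8 + 1/7·165/9 = 10.619; x_2* = 5 + 6/7·165/11 = 17.8571.

x_1* = 10.619, x_2* = 17.8571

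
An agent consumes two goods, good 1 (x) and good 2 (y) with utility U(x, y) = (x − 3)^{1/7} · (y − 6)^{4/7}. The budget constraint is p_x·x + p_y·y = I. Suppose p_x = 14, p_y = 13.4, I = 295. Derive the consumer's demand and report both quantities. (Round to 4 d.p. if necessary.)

x* = 5.4657, y* = 16.3045

Let x' = x−3, y' = y−6. MRS = (1/4)·y'/x' = p_x/p_y.
After buying the subsistence bundle (3, 6), a share 0.2 of the remaining income goes to x: x* = 3 + 0.2·(I − 3p_x − 6p_y)/p_x.
Discretionary income = 295 − 3·14 − 6·13.4 = 172.6; x* = 3 + 0.2·172.6/14 = 5.4657; y* = 6 + 0.8·172.6/13.4 = 16.3045.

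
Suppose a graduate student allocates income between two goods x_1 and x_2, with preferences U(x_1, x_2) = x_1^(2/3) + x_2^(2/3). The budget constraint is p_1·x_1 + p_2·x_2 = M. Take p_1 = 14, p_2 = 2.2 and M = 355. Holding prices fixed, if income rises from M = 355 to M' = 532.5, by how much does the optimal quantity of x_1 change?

From the CES first-order condition, (x_2/x_1)^(1/3) = p_1/p_2.
Solve for the ratio: x_2/x_1 = [p_1/p_2]^(3).
With the ratio pinned down, the budget gives x_1* = M/(p_1 + p_2·(x_2/x_1)) and x_2* = (x_2/x_1)·x_1*.
Numerically x_2/x_1 = 257.700977, so x_1* = 355/(14 + 2.2·257.700977) = 0.6111.
At M' = 532.5: x_1* = 0.9166. Change: 0.9166 − 0.6111 = 0.3055.

Δx_1* = 0.3055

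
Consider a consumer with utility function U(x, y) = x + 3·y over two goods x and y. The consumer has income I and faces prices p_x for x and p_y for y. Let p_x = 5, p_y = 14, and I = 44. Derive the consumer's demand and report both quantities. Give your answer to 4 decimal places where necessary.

x* = 0, y* = 3.1429

y gives more utility per dollar, so spend all income on y: y* = I/p_y, x* = 0.
Numerically: x* = 0, y* = 3.1429.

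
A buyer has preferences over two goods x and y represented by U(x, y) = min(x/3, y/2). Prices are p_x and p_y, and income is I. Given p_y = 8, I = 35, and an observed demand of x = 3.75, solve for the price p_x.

With perfect complements, no substitution: consume in ratio x:y = 3:2.
Budget: p_x·x + p_y·(2/3)·x = I, so (3·p_x + 2·p_y)·x = 3·I.
Demand: x*(p_x,p_y,I) = 3·I/(3·p_x + 2·p_y), y* = 2·I/(3·p_x + 2·p_y).
Set x* = 3.75 in the demand function and solve for p_x: p_x = 4.

p_x = 4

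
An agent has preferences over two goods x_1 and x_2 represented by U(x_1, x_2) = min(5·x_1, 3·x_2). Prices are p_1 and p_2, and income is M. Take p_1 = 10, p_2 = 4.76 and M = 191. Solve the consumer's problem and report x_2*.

x_2* = 17.7509

With perfect complements, no substitution: consume in ratio x_1:x_2 = 3:5.
Budget: p_1·x_1 + p_2·(5/3)·x_1 = M, so (3·p_1 + 5·p_2)·x_1 = 3·M.
Demand: x_1*(p_1,p_2,M) = 3·M/(3·p_1 + 5·p_2), x_2* = 5·M/(3·p_1 + 5·p_2).
Here 3·10 + 5·4.76 = 53.8, giving x_2* = 17.7509.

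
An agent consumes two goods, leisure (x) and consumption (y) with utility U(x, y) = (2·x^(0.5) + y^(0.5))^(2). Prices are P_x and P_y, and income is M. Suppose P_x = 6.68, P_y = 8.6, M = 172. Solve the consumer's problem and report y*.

With the ratio pinned down, the budget gives x* = M/(P_x + P_y·(y/x)) and y* = (y/x)·x*.
Numerically y/x = 0.150833, so x* = 172/(6.68 + 8.6·0.150833) = 21.5616 and y* = 0.150833·21.5616 = 3.2522.

y* = 3.2522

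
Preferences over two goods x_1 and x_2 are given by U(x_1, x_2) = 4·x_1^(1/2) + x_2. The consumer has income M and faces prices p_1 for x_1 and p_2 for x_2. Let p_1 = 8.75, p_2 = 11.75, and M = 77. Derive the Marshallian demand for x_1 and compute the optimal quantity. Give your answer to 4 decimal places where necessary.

Solve: √x_1 = 2·p_2/p_1, so x_1*(p_1,p_2) = (2·p_2/p_1)², and x_2* = (M − p_1·x_1*)/p_2.
Plugging in: x_1* = (2·11.75/8.75)² = 7.2131.

x_1* = 7.2131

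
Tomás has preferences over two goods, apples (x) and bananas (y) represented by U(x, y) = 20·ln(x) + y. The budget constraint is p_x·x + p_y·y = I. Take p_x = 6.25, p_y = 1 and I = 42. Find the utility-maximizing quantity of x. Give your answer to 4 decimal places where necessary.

x* = 3.2

Set MRS = p_x/p_y: (20/x)/1 = p_x/p_y.
So x*(p_x,p_y) = 20·p_y/p_x, independent of income; and y* = (I − 20·p_y)/p_y.
At the given prices: x* = 20·1/6.25 = 3.2.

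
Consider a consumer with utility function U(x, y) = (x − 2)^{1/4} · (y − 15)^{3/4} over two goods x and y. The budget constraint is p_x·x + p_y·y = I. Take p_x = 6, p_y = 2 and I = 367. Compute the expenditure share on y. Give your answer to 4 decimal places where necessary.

share on y = 0.7459

This is Cobb-Douglas in (x−2, y−15): tangency gives 0.25·p_y·(y−15) = 0.75·p_x·(x−2).
Substituting into the budget: x* = 2 + 0.25·(I − 2·p_x − 15·p_y)/p_x, and y* = 15 + 0.75·(…)/p_y.
Discretionary income = 367 − 2·6 − 15·2 = 325; x* = 2 + 0.25·325/6 = 15.5417; y* = 15 + 0.75·325/2 = 136.875.
Expenditure on y: 2·136.875 = 273.75; share = 0.7459.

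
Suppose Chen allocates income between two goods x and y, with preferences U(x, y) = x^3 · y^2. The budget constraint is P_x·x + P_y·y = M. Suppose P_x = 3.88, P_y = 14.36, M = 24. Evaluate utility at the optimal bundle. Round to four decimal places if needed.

The MRS is (3/2)·y/x. Set MRS = P_x/P_y.
So 3·P_y·y = 2·P_x·x; combined with the budget, a share 0.6 of income goes to x.
Demand: x*(P_x,P_y,M) = 0.6·M/P_x and y* = 0.4·M/P_y.
At P_x=3.88, P_y=14.36, M=24: x* = 0.6·24/3.88 = 3.7113, y* = 0.6685.
Utility at the optimum: U(3.7113, 0.6685) = 22.8468.

V = 22.8468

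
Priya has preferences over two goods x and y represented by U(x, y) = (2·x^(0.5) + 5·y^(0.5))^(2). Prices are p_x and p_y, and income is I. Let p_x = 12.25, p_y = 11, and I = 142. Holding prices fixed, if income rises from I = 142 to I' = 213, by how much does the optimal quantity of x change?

MU_x ∝ 2·x^(-0.5), MU_y ∝ 5·y^(-0.5), so MRS = (2/5)·(y/x)^(0.5) = p_x/p_y.
Hence y/x = ((5/2)·p_x/p_y)^(1/(0.5)), i.e. raised to the 2 power.
Substitute y = (y/x)·x into the budget: x* = I/(p_x + p_y·(y/x)).
Numerically y/x = 7.751162, so x* = 142/(12.25 + 11·7.751162) = 1.4562.
At I' = 213: x* = 2.1843. Change: 2.1843 − 1.4562 = 0.7281.

Δx* = 0.7281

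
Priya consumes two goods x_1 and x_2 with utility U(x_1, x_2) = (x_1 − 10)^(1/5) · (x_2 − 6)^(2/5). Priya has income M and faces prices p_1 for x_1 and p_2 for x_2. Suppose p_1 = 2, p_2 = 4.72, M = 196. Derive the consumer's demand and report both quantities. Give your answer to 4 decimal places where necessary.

MRS = (1/2)·(x_2−6)/(x_1−10). Tangency with p_1/p_2 gives x_2−6 = 2·(p_1/p_2)·(x_1−10).
Substituting into the budget: x_1* = 10 + 1/3·(M − 10·p_1 − 6·p_2)/p_1, and x_2* = 6 + 2/3·(…)/p_2.
Discretionary income = 196 − 10·2 − 6·4.72 = 147.68; x_1* = 10 + 1/3·147.68/2 = 34.6133; x_2* = 6 + 2/3·147.68/4.72 = 26.8588.

x_1* = 34.6133, x_2* = 26.8588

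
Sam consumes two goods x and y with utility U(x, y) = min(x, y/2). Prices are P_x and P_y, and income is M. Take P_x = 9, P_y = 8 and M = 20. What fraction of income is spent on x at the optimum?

share on x = 0.36

With perfect complements, no substitution: consume in ratio x:y = 1:2.
Budget: P_x·x + P_y·2·x = M, so (P_x + 2·P_y)·x = M.
Demand: x*(P_x,P_y,M) = M/(P_x + 2·P_y), y* = 2·M/(P_x + 2·P_y).
Here 9 + 2·8 = 25, giving x* = 0.8 and y* = 1.6.
Expenditure on x: 9·0.8 = 7.2; share = 0.36.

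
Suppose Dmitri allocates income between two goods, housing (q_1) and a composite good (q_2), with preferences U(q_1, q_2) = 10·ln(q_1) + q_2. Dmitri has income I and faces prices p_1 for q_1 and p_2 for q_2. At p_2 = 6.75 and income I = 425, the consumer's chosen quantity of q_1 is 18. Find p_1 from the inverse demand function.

MU_q_1 = 10/q_1, MU_q_2 = 1. Tangency: 10/q_1 = p_1/p_2.
So q_1*(p_1,p_2) = 10·p_2/p_1, independent of income; and q_2* = (I − 10·p_2)/p_2.
Set q_1* = 18 in the demand function and solve for p_1: p_1 = 3.75.

p_1 = 3.75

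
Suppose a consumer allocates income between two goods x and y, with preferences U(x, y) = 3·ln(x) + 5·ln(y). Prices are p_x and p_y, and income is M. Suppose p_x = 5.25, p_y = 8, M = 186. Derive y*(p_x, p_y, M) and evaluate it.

Tangency: MRS = (3/5)·y/x = p_x/p_y.
So 3·p_y·y = 5·p_x·x; combined with the budget, a share 0.375 of income goes to x.
Demand: x*(p_x,p_y,M) = 0.375·M/p_x and y* = 0.625·M/p_y.
At p_x=5.25, p_y=8, M=186: y* = 0.625·186/8 = 14.5312.

y* = 14.5312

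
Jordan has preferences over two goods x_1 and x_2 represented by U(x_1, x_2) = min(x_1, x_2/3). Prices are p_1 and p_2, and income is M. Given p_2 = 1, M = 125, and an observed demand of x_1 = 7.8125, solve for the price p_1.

With perfect complements, no substitution: consume in ratio x_1:x_2 = 1:3.
Budget: p_1·x_1 + p_2·3·x_1 = M, so (p_1 + 3·p_2)·x_1 = M.
Demand: x_1*(p_1,p_2,M) = M/(p_1 + 3·p_2), x_2* = 3·M/(p_1 + 3·p_2).
Set x_1* = 7.8125 in the demand function and solve for p_1: p_1 = 13.

p_1 = 13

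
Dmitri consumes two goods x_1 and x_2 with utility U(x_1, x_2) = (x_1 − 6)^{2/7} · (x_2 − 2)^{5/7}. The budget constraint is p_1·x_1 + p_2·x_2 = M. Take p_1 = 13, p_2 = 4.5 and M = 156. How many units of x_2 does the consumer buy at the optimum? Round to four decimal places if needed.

x_2* = 12.9524

Let x_1' = x_1−6, x_2' = x_2−2. MRS = (2/5)·x_2'/x_1' = p_1/p_2.
Substituting into the budget: x_1* = 6 + 2/7·(M − 6·p_1 − 2·p_2)/p_1, and x_2* = 2 + 5/7·(…)/p_2.
Discretionary income = 156 − 6·13 − 2·4.5 = 69; x_2* = 2 + 5/7·69/4.5 = 12.9524.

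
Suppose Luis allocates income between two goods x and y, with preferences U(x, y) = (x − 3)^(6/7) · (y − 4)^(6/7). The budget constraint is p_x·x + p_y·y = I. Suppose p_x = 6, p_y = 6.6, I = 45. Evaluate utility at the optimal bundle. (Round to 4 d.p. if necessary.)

V = 0.0054

MRS = (y−4)/(x−3). Tangency with p_x/p_y gives y−4 = (p_x/p_y)·(x−3).
After buying the subsistence bundle (3, 4), a share 0.5 of the remaining income goes to x: x* = 3 + 0.5·(I − 3p_x − 4p_y)/p_x.
Discretionary income = 45 − 3·6 − 4·6.6 = 0.6; x* = 3 + 0.5·0.6/6 = 3.05; y* = 4 + 0.5·0.6/6.6 = 4.0455.
Utility at the optimum: U(3.05, 4.0455) = 0.0054.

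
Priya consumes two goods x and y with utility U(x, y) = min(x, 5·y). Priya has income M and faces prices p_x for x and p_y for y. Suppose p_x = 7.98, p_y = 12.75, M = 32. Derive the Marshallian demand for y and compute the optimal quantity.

Leontief preferences: the optimum is at the kink where x/5 = y/1, i.e. y = (1/5)·x.
Budget: p_x·x + p_y·(1/5)·x = M, so (5·p_x + p_y)·x = 5·M.
Demand: x*(p_x,p_y,M) = 5·M/(5·p_x + p_y), y* = M/(5·p_x + p_y).
Here 5·7.98 + 12.75 = 52.65, giving y* = 0.6078.

y* = 0.6078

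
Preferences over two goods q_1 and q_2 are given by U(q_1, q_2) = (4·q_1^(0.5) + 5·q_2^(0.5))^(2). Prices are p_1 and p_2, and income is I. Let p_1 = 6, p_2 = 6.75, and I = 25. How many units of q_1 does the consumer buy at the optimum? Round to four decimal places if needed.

q_1* = 1.7442

MRS = MU_q_1/MU_q_2 = (4/5)·(q_2/q_1)^(0.5). Set equal to p_1/p_2.
Hence q_2/q_1 = ((5/4)·p_1/p_2)^(1/(0.5)), i.e. raised to the 2 power.
With the ratio pinned down, the budget gives q_1* = I/(p_1 + p_2·(q_2/q_1)) and q_2* = (q_2/q_1)·q_1*.
Numerically q_2/q_1 = 1.234568, so q_1* = 25/(6 + 6.75·1.234568) = 1.7442.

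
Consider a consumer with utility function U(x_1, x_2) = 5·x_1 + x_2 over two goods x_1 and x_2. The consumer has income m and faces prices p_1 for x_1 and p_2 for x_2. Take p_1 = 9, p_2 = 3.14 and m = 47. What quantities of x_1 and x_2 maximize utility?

Linear utility — the consumer picks whichever good has higher MU/price: 5/9 = 0.5556 vs 1/3.14 = 0.3185.
x_1 gives more utility per dollar, so spend all income on x_1: x_1* = m/p_1, x_2* = 0.
Numerically: x_1* = 5.2222, x_2* = 0.

x_1* = 5.2222, x_2* = 0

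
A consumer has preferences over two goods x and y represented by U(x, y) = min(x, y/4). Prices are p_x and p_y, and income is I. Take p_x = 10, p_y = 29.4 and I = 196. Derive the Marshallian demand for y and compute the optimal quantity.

y* = 6.1442

Leontief preferences: the optimum is at the kink where x/1 = y/4, i.e. y = 4·x.
Budget: p_x·x + p_y·4·x = I, so (p_x + 4·p_y)·x = I.
Demand: x*(p_x,p_y,I) = I/(p_x + 4·p_y), y* = 4·I/(p_x + 4·p_y).
Here 10 + 4·29.4 = 127.6, giving y* = 6.1442.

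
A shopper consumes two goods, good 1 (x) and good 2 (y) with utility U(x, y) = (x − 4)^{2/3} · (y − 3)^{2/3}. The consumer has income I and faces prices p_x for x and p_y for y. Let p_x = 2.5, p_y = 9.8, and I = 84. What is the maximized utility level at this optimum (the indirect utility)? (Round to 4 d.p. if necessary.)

This is Cobb-Douglas in (x−4, y−3): tangency gives 2/3·p_y·(y−3) = 2/3·p_x·(x−4).
After buying the subsistence bundle (4, 3), a share 0.5 of the remaining income goes to x: x* = 4 + 0.5·(I − 4p_x − 3p_y)/p_x.
Discretionary income = 84 − 4·2.5 − 3·9.8 = 44.6; x* = 4 + 0.5·44.6/2.5 = 12.92; y* = 3 + 0.5·44.6/9.8 = 5.2755.
Utility at the optimum: U(12.92, 5.2755) = 7.441.

V = 7.441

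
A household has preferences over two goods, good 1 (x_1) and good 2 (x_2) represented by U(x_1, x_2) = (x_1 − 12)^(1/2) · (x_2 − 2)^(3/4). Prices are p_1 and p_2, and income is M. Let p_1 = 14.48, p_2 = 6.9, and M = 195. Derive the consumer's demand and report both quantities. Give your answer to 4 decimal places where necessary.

After buying the subsistence bundle (12, 2), a share 0.4 of the remaining income goes to x_1: x_1* = 12 + 0.4·(M − 12p_1 − 2p_2)/p_1.
Discretionary income = 195 − 12·14.48 − 2·6.9 = 7.44; x_1* = 12 + 0.4·7.44/14.48 = 12.2055; x_2* = 2 + 0.6·7.44/6.9 = 2.647.

x_1* = 12.2055, x_2* = 2.647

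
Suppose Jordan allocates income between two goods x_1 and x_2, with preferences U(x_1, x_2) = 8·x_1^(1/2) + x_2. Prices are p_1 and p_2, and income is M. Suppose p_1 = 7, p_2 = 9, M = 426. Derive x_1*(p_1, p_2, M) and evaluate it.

x_1* = 26.449

Set MRS = p_1/p_2: 4·x_1^(−1/2) = p_1/p_2.
Thus x_1* = (4·p_2/p_1)² — independent of M — with the rest of income spent on x_2.
Plugging in: x_1* = (4·9/7)² = 26.449.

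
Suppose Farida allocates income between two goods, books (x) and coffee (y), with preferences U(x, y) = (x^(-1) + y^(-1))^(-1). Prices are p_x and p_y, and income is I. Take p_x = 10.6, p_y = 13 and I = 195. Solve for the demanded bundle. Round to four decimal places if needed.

MU_x ∝ x^(-2), MU_y ∝ y^(-2), so MRS = (y/x)^(2) = p_x/p_y.
Solve for the ratio: y/x = [p_x/p_y]^(0.5).
With the ratio pinned down, the budget gives x* = I/(p_x + p_y·(y/x)) and y* = (y/x)·x*.
Numerically y/x = 0.902986, so x* = 195/(10.6 + 13·0.902986) = 8.7292 and y* = 0.902986·8.7292 = 7.8823.

x* = 8.7292, y* = 7.8823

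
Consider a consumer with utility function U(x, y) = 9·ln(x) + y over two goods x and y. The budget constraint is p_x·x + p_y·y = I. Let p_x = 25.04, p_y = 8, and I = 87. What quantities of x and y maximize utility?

x* = 2.8754, y* = 1.875

Set MRS = p_x/p_y: (9/x)/1 = p_x/p_y.
So x*(p_x,p_y) = 9·p_y/p_x, independent of income; and y* = (I − 9·p_y)/p_y.
At the given prices: x* = 9·8/25.04 = 2.8754, and y* = 1.875.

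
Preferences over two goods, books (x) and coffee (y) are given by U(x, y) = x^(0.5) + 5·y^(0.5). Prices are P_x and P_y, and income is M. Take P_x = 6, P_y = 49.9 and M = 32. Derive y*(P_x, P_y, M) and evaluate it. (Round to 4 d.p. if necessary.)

Numerically y/x = 0.361444, so x* = 32/(6 + 49.9·0.361444) = 1.3313 and y* = 0.361444·1.3313 = 0.4812.

y* = 0.4812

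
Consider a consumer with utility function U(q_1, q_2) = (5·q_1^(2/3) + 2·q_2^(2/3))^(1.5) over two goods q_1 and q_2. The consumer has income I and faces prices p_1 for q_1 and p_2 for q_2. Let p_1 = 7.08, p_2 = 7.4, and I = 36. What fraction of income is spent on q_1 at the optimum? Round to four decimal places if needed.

From the CES first-order condition, (5/2)·(q_2/q_1)^(1/3) = p_1/p_2.
Hence q_2/q_1 = ((2/5)·p_1/p_2)^(1/(1/3)), i.e. raised to the 3 power.
With the ratio pinned down, the budget gives q_1* = I/(p_1 + p_2·(q_2/q_1)) and q_2* = (q_2/q_1)·q_1*.
Numerically q_2/q_1 = 0.056051, so q_1* = 36/(7.08 + 7.4·0.056051) = 4.8033 and q_2* = 0.056051·4.8033 = 0.2692.
Expenditure on q_1: 7.08·4.8033 = 34.0077; share = 0.9447.

share on q_1 = 0.9447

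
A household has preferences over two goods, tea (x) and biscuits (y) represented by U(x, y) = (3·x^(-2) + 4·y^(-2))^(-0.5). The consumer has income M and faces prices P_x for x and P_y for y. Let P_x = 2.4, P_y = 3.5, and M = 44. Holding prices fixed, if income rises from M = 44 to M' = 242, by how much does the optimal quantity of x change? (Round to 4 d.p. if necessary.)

Δx* = 34.1556

MRS = MU_x/MU_y = (3/4)·(y/x)^(3). Set equal to P_x/P_y.
Solve for the ratio: y/x = [(4/3)·P_x/P_y]^(1/3).
Substitute y = (y/x)·x into the budget: x* = M/(P_x + P_y·(y/x)).
Numerically y/x = 0.970571, so x* = 44/(2.4 + 3.5·0.970571) = 7.5901.
At M' = 242: x* = 41.7457. Change: 41.7457 − 7.5901 = 34.1556.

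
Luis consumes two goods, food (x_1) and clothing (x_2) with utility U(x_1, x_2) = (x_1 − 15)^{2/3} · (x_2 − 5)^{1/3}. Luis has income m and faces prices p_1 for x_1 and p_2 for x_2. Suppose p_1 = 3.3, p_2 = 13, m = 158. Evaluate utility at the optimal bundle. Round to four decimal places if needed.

V = 4.4164

This is Cobb-Douglas in (x_1−15, x_2−5): tangency gives 2/3·p_2·(x_2−5) = 1/3·p_1·(x_1−15).
After buying the subsistence bundle (15, 5), a share 2/3 of the remaining income goes to x_1: x_1* = 15 + 2/3·(m − 15p_1 − 5p_2)/p_1.
Discretionary income = 158 − 15·3.3 − 5·13 = 43.5; x_1* = 15 + 2/3·43.5/3.3 = 23.7879; x_2* = 5 + 1/3·43.5/13 = 6.1154.
Utility at the optimum: U(23.7879, 6.1154) = 4.4164.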